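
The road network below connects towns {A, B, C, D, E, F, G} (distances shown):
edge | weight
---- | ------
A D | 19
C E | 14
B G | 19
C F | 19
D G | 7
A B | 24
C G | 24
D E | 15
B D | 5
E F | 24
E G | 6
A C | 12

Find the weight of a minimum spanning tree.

63

Prim, starting at A.
Step 1: cheapest edge leaving the tree is A C (12); add C.
Step 2: cheapest edge leaving the tree is C E (14); add E.
Step 3: cheapest edge leaving the tree is E G (6); add G.
Step 4: cheapest edge leaving the tree is D G (7); add D.
Step 5: cheapest edge leaving the tree is B D (5); add B.
Step 6: cheapest edge leaving the tree is C F (19); add F.
MST edges: A C, C E, E G, D G, B D, C F; total weight 12+14+6+7+5+19 = 63.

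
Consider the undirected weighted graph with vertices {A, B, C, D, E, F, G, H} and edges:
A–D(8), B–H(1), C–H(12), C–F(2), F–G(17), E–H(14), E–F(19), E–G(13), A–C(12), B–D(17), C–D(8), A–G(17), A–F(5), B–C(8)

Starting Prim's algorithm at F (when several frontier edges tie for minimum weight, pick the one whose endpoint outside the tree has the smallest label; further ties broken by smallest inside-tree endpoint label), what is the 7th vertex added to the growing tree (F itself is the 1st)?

E

Prim's algorithm from F:
Step 1: frontier [C–F 2, A–F 5, F–G 17, E–F 19] → take C–F (2); add C.
Step 2: frontier [B–C 8, C–D 8, A–C 12, C–H 12, A–F 5, F–G 17, E–F 19] → take A–F (5); add A.
Step 3: frontier [A–D 8, A–G 17, B–C 8, C–D 8, C–H 12, F–G 17, E–F 19] → take B–C (8); add B.
Step 4: frontier [A–D 8, A–G 17, B–H 1, B–D 17, C–D 8, C–H 12, F–G 17, E–F 19] → take B–H (1); add H.
Step 5: frontier [A–D 8, A–G 17, B–D 17, C–D 8, F–G 17, E–F 19, E–H 14] → take A–D (8); add D.
Step 6: frontier [A–G 17, F–G 17, E–F 19, E–H 14] → take E–H (14); add E.
Step 7: frontier [A–G 17, E–G 13, F–G 17] → take E–G (13); add G.
Vertex order: F, C, A, B, H, D, E, G. The 7th vertex is E.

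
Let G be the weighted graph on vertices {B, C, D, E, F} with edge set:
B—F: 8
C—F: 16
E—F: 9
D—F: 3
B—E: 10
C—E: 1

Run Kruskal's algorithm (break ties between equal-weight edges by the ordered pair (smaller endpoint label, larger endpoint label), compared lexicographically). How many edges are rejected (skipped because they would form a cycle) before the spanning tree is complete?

Kruskal's algorithm — process edges by increasing weight (ties by edge label):
C—E (1): add. Components now {B} {C,E} {D} {F}
D—F (3): add. Components now {B} {C,E} {D,F}
B—F (8): add. Components now {B,D,F} {C,E}
E—F (9): add. Components now {B,C,D,E,F}
Edges rejected before the tree was complete: 0.

0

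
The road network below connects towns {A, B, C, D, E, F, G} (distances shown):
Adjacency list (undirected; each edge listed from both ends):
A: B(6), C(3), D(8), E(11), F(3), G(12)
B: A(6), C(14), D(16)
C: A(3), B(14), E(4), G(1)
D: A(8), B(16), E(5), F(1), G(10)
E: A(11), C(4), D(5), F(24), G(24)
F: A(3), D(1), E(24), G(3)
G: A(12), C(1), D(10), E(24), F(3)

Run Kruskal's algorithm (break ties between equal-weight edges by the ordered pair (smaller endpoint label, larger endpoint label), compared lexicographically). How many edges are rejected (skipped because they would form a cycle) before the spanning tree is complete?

Kruskal's algorithm — process edges by increasing weight (ties by edge label):
C–G (1): add — endpoints in different components.
D–F (1): add — endpoints in different components.
A–C (3): add — endpoints in different components.
A–F (3): add — endpoints in different components.
F–G (3): skip — F and G already connected.
C–E (4): add — endpoints in different components.
D–E (5): skip — D and E already connected.
A–B (6): add — endpoints in different components.
Edges rejected before the tree was complete: 2.

2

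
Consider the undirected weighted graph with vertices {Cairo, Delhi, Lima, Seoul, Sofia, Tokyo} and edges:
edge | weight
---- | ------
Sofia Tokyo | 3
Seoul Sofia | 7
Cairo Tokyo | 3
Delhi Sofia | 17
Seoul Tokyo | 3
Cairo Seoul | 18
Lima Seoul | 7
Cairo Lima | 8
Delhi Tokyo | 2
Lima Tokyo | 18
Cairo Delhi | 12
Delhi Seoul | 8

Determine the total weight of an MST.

Sort edges by weight, then run Kruskal:
Delhi Tokyo (2): add. Components now {Delhi,Tokyo} {Sofia} {Seoul} {Lima} {Cairo}
Cairo Tokyo (3): add. Components now {Cairo,Delhi,Tokyo} {Sofia} {Seoul} {Lima}
Seoul Tokyo (3): add. Components now {Cairo,Delhi,Seoul,Tokyo} {Sofia} {Lima}
Sofia Tokyo (3): add. Components now {Cairo,Delhi,Seoul,Sofia,Tokyo} {Lima}
Lima Seoul (7): add. Components now {Cairo,Delhi,Lima,Seoul,Sofia,Tokyo}
MST edges: Delhi Tokyo, Cairo Tokyo, Seoul Tokyo, Sofia Tokyo, Lima Seoul; total weight 2+3+3+3+7 = 18.

18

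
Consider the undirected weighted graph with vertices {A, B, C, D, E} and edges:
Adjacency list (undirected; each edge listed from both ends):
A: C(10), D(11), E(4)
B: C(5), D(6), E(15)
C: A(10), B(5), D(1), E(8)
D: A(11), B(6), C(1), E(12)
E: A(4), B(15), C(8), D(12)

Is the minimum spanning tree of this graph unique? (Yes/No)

Sort edges by weight, then run Kruskal:
C—D (1): add — endpoints in different components.
A—E (4): add — endpoints in different components.
B—C (5): add — endpoints in different components.
B—D (6): skip — B and D already connected.
C—E (8): add — endpoints in different components.
Every non-tree edge has weight strictly greater than the heaviest edge on the tree path between its endpoints, so the MST is unique.

Yes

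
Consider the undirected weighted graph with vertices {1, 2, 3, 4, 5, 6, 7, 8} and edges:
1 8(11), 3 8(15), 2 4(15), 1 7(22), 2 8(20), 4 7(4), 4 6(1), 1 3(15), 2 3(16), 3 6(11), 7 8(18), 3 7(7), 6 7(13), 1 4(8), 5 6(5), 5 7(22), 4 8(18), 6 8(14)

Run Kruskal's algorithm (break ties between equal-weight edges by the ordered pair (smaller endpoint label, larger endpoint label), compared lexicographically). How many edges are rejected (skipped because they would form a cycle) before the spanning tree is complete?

4

Sort edges by weight, then run Kruskal:
4 6 (1): add — endpoints in different components.
4 7 (4): add — endpoints in different components.
5 6 (5): add — endpoints in different components.
3 7 (7): add — endpoints in different components.
1 4 (8): add — endpoints in different components.
1 8 (11): add — endpoints in different components.
3 6 (11): skip — 3 and 6 already connected.
6 7 (13): skip — 6 and 7 already connected.
6 8 (14): skip — 6 and 8 already connected.
1 3 (15): skip — 1 and 3 already connected.
2 4 (15): add — endpoints in different components.
Edges rejected before the tree was complete: 4.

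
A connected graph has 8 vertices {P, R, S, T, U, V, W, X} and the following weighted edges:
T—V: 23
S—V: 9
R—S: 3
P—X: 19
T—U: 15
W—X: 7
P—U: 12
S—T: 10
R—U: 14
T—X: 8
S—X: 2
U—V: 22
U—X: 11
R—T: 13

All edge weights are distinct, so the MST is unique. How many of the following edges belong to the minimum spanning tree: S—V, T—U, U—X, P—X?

2

Kruskal: consider edges lightest-first.
S—X (2): add — endpoints in different components.
R—S (3): add — endpoints in different components.
W—X (7): add — endpoints in different components.
T—X (8): add — endpoints in different components.
S—V (9): add — endpoints in different components.
S—T (10): skip — S and T already connected.
U—X (11): add — endpoints in different components.
P—U (12): add — endpoints in different components.
MST edge set: {S—X, R—S, W—X, T—X, S—V, U—X, P—U}.
Of the listed edges, {S—V, U—X} are in the MST → 2.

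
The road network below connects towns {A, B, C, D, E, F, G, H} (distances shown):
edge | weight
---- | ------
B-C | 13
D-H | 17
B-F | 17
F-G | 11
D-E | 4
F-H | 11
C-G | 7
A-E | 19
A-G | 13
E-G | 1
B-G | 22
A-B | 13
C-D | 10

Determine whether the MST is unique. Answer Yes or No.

No

Kruskal's algorithm — process edges by increasing weight (ties by edge label):
E-G (1): add — endpoints in different components.
D-E (4): add — endpoints in different components.
C-G (7): add — endpoints in different components.
C-D (10): skip — C and D already connected.
F-G (11): add — endpoints in different components.
F-H (11): add — endpoints in different components.
A-B (13): add — endpoints in different components.
A-G (13): add — endpoints in different components.
Non-tree edge B-C has weight 13, equal to the heaviest edge on its tree cycle — swapping gives another MST of the same weight. Not unique.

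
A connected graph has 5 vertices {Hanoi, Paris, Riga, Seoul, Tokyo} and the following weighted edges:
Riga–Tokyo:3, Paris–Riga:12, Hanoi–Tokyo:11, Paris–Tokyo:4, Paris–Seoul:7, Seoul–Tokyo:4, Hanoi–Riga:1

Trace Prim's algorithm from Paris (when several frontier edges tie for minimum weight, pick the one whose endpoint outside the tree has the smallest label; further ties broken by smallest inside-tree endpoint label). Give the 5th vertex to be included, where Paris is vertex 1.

Grow the tree from Paris using Prim:
Step 1: cheapest edge leaving the tree is Paris–Tokyo (4); add Tokyo.
Step 2: cheapest edge leaving the tree is Riga–Tokyo (3); add Riga.
Step 3: cheapest edge leaving the tree is Hanoi–Riga (1); add Hanoi.
Step 4: cheapest edge leaving the tree is Seoul–Tokyo (4); add Seoul.
Vertex order: Paris, Tokyo, Riga, Hanoi, Seoul. The 5th vertex is Seoul.

Seoul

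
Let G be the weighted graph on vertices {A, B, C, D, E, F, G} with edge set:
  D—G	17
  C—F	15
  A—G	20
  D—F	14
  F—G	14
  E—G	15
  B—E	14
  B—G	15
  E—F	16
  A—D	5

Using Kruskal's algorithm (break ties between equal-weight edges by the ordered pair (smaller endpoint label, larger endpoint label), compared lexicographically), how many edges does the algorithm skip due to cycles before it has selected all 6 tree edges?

0

Kruskal's algorithm — process edges by increasing weight (ties by edge label):
A—D (5): add — endpoints in different components.
B—E (14): add — endpoints in different components.
D—F (14): add — endpoints in different components.
F—G (14): add — endpoints in different components.
B—G (15): add — endpoints in different components.
C—F (15): add — endpoints in different components.
Edges rejected before the tree was complete: 0.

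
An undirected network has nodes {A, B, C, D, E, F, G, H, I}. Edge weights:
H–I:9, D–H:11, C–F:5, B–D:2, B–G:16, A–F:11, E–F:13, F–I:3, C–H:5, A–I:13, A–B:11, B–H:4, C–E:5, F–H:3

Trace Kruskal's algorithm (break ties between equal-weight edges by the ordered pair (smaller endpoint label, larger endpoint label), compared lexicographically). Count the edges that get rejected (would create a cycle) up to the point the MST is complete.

Kruskal: consider edges lightest-first.
B–D (2): add — endpoints in different components.
F–H (3): add — endpoints in different components.
F–I (3): add — endpoints in different components.
B–H (4): add — endpoints in different components.
C–E (5): add — endpoints in different components.
C–F (5): add — endpoints in different components.
C–H (5): skip — C and H already connected.
H–I (9): skip — H and I already connected.
A–B (11): add — endpoints in different components.
A–F (11): skip — A and F already connected.
D–H (11): skip — D and H already connected.
A–I (13): skip — A and I already connected.
E–F (13): skip — E and F already connected.
B–G (16): add — endpoints in different components.
Edges rejected before the tree was complete: 6.

6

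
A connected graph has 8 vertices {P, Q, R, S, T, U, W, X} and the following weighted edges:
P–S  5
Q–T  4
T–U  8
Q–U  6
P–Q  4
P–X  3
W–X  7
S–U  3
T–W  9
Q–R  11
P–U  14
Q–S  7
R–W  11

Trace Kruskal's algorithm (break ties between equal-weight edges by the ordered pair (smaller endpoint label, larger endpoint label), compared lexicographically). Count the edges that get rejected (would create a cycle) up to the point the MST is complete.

4

Kruskal's algorithm — process edges by increasing weight (ties by edge label):
P–X (3): add — endpoints in different components.
S–U (3): add — endpoints in different components.
P–Q (4): add — endpoints in different components.
Q–T (4): add — endpoints in different components.
P–S (5): add — endpoints in different components.
Q–U (6): skip — Q and U already connected.
Q–S (7): skip — Q and S already connected.
W–X (7): add — endpoints in different components.
T–U (8): skip — T and U already connected.
T–W (9): skip — T and W already connected.
Q–R (11): add — endpoints in different components.
Edges rejected before the tree was complete: 4.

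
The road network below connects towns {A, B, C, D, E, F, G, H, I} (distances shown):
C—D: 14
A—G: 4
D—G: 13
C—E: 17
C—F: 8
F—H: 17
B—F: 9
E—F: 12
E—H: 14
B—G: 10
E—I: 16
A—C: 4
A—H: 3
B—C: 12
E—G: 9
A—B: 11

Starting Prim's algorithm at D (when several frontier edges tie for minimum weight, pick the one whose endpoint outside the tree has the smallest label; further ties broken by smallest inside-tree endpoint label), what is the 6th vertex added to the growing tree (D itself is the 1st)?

Grow the tree from D using Prim:
Step 1: cheapest edge leaving the tree is D—G (13); add G.
Step 2: cheapest edge leaving the tree is A—G (4); add A.
Step 3: cheapest edge leaving the tree is A—H (3); add H.
Step 4: cheapest edge leaving the tree is A—C (4); add C.
Step 5: cheapest edge leaving the tree is C—F (8); add F.
Step 6: cheapest edge leaving the tree is B—F (9); add B.
Step 7: cheapest edge leaving the tree is E—G (9); add E.
Step 8: cheapest edge leaving the tree is E—I (16); add I.
Vertex order: D, G, A, H, C, F, B, E, I. The 6th vertex is F.

F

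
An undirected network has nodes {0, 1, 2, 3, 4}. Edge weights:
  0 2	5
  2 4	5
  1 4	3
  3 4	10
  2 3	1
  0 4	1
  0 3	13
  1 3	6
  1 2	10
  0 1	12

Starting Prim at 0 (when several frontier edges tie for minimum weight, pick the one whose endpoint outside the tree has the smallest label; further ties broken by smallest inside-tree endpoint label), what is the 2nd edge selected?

Prim's algorithm from 0:
Step 1: cheapest edge leaving the tree is 0 4 (1); add 4.
Step 2: cheapest edge leaving the tree is 1 4 (3); add 1.
Step 3: cheapest edge leaving the tree is 0 2 (5); add 2.
Step 4: cheapest edge leaving the tree is 2 3 (1); add 3.
The 2nd edge added is 1 4.

1-4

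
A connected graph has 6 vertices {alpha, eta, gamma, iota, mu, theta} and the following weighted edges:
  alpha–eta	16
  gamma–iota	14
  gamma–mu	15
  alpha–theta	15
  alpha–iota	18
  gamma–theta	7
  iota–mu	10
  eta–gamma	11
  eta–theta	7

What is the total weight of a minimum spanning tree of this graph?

Kruskal: consider edges lightest-first.
eta–theta (7): add — endpoints in different components.
gamma–theta (7): add — endpoints in different components.
iota–mu (10): add — endpoints in different components.
eta–gamma (11): skip — gamma and eta already connected.
gamma–iota (14): add — endpoints in different components.
alpha–theta (15): add — endpoints in different components.
MST edges: eta–theta, gamma–theta, iota–mu, gamma–iota, alpha–theta; total weight 7+7+10+14+15 = 53.

53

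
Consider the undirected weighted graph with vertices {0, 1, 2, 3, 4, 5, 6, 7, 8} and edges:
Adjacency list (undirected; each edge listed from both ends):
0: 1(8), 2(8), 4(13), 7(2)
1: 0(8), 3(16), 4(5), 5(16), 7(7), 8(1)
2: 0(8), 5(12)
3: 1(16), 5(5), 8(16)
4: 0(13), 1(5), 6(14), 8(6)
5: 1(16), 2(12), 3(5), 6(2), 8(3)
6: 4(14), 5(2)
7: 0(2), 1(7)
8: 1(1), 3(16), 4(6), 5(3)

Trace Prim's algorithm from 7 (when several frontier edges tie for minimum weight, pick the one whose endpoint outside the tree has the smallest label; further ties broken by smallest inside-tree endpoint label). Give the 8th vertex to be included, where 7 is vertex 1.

Prim's algorithm from 7:
Step 1: cheapest edge leaving the tree is 0—7 (2); add 0.
Step 2: cheapest edge leaving the tree is 1—7 (7); add 1.
Step 3: cheapest edge leaving the tree is 1—8 (1); add 8.
Step 4: cheapest edge leaving the tree is 5—8 (3); add 5.
Step 5: cheapest edge leaving the tree is 5—6 (2); add 6.
Step 6: cheapest edge leaving the tree is 3—5 (5); add 3.
Step 7: cheapest edge leaving the tree is 1—4 (5); add 4.
Step 8: cheapest edge leaving the tree is 0—2 (8); add 2.
Vertex order: 7, 0, 1, 8, 5, 6, 3, 4, 2. The 8th vertex is 4.

4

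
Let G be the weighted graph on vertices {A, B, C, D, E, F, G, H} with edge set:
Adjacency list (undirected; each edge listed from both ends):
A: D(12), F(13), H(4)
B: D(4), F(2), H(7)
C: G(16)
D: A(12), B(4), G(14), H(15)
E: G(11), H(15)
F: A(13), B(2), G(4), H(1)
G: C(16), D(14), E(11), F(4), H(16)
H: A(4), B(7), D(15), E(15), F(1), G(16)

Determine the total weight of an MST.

42

Prim's algorithm from C:
Step 1: cheapest edge leaving the tree is C-G (16); add G.
Step 2: cheapest edge leaving the tree is F-G (4); add F.
Step 3: cheapest edge leaving the tree is F-H (1); add H.
Step 4: cheapest edge leaving the tree is B-F (2); add B.
Step 5: cheapest edge leaving the tree is A-H (4); add A.
Step 6: cheapest edge leaving the tree is B-D (4); add D.
Step 7: cheapest edge leaving the tree is E-G (11); add E.
MST edges: C-G, F-G, F-H, B-F, A-H, B-D, E-G; total weight 16+4+1+2+4+4+11 = 42.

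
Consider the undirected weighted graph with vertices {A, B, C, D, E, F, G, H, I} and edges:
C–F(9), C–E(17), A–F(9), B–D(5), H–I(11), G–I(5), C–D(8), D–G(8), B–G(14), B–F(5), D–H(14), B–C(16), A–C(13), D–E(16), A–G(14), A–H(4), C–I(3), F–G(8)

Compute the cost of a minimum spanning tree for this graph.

55

Kruskal: consider edges lightest-first.
C–I (3): add — endpoints in different components.
A–H (4): add — endpoints in different components.
B–D (5): add — endpoints in different components.
B–F (5): add — endpoints in different components.
G–I (5): add — endpoints in different components.
C–D (8): add — endpoints in different components.
D–G (8): skip — D and G already connected.
F–G (8): skip — F and G already connected.
A–F (9): add — endpoints in different components.
C–F (9): skip — C and F already connected.
H–I (11): skip — H and I already connected.
A–C (13): skip — A and C already connected.
A–G (14): skip — A and G already connected.
B–G (14): skip — B and G already connected.
D–H (14): skip — D and H already connected.
B–C (16): skip — B and C already connected.
D–E (16): add — endpoints in different components.
MST edges: C–I, A–H, B–D, B–F, G–I, C–D, A–F, D–E; total weight 3+4+5+5+5+8+9+16 = 55.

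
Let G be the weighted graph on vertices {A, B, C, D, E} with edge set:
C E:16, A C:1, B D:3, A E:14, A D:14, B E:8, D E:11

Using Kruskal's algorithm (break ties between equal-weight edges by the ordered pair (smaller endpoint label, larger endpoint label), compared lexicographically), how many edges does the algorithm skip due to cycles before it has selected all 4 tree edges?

Kruskal: consider edges lightest-first.
A C (1): add. Components now {A,C} {B} {D} {E}
B D (3): add. Components now {A,C} {B,D} {E}
B E (8): add. Components now {A,C} {B,D,E}
D E (11): skip — D and E already connected.
A D (14): add. Components now {A,B,C,D,E}
Edges rejected before the tree was complete: 1.

1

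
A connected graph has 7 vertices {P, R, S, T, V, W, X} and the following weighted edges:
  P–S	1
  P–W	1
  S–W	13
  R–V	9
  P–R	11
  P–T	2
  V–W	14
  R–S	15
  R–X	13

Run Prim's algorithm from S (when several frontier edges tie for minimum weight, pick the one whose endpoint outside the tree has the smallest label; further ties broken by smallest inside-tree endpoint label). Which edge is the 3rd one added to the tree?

P-T

Prim's algorithm from S:
Step 1: cheapest edge leaving the tree is P–S (1); add P.
Step 2: cheapest edge leaving the tree is P–W (1); add W.
Step 3: cheapest edge leaving the tree is P–T (2); add T.
Step 4: cheapest edge leaving the tree is P–R (11); add R.
Step 5: cheapest edge leaving the tree is R–V (9); add V.
Step 6: cheapest edge leaving the tree is R–X (13); add X.
The 3rd edge added is P–T.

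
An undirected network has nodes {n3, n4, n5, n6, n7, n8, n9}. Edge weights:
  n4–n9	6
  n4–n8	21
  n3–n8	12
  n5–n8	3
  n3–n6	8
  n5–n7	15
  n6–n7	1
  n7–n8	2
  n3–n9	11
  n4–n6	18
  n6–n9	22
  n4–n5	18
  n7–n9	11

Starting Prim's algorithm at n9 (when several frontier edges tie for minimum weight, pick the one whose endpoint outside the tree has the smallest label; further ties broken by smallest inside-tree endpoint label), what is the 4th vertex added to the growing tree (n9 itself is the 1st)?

Prim's algorithm from n9:
Step 1: frontier [n4–n9 6, n3–n9 11, n7–n9 11, n6–n9 22] → take n4–n9 (6); add n4.
Step 2: frontier [n4–n5 18, n4–n6 18, n4–n8 21, n3–n9 11, n7–n9 11, n6–n9 22] → take n3–n9 (11); add n3.
Step 3: frontier [n3–n6 8, n3–n8 12, n4–n5 18, n4–n6 18, n4–n8 21, n7–n9 11, n6–n9 22] → take n3–n6 (8); add n6.
Step 4: frontier [n3–n8 12, n4–n5 18, n4–n8 21, n6–n7 1, n7–n9 11] → take n6–n7 (1); add n7.
Step 5: frontier [n3–n8 12, n4–n5 18, n4–n8 21, n7–n8 2, n5–n7 15] → take n7–n8 (2); add n8.
Step 6: frontier [n4–n5 18, n5–n7 15, n5–n8 3] → take n5–n8 (3); add n5.
Vertex order: n9, n4, n3, n6, n7, n8, n5. The 4th vertex is n6.

n6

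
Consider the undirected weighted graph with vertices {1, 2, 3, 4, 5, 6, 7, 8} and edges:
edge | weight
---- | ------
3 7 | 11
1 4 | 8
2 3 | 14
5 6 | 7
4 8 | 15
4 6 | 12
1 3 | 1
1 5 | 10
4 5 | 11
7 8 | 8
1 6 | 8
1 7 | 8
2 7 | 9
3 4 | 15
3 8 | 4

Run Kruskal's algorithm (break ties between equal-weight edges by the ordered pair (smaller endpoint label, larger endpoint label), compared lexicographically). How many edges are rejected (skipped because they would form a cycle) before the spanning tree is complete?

Kruskal: consider edges lightest-first.
1 3 (1): add — endpoints in different components.
3 8 (4): add — endpoints in different components.
5 6 (7): add — endpoints in different components.
1 4 (8): add — endpoints in different components.
1 6 (8): add — endpoints in different components.
1 7 (8): add — endpoints in different components.
7 8 (8): skip — 7 and 8 already connected.
2 7 (9): add — endpoints in different components.
Edges rejected before the tree was complete: 1.

1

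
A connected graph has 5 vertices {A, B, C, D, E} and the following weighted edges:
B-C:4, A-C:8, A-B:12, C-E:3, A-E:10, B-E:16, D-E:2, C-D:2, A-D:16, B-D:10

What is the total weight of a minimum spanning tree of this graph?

Kruskal: consider edges lightest-first.
C-D (2): add — endpoints in different components.
D-E (2): add — endpoints in different components.
C-E (3): skip — C and E already connected.
B-C (4): add — endpoints in different components.
A-C (8): add — endpoints in different components.
MST edges: C-D, D-E, B-C, A-C; total weight 2+2+4+8 = 16.

16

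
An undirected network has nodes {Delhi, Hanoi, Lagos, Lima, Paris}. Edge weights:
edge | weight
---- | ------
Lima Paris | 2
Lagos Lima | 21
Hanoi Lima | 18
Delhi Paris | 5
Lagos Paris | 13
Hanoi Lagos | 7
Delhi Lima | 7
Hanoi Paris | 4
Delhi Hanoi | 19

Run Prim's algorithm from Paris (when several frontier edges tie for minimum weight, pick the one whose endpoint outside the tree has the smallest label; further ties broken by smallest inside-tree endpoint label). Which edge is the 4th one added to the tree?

Hanoi-Lagos

Prim, starting at Paris.
Step 1: frontier [Lima Paris 2, Hanoi Paris 4, Delhi Paris 5, Lagos Paris 13] → take Lima Paris (2); add Lima.
Step 2: frontier [Delhi Lima 7, Hanoi Lima 18, Lagos Lima 21, Hanoi Paris 4, Delhi Paris 5, Lagos Paris 13] → take Hanoi Paris (4); add Hanoi.
Step 3: frontier [Hanoi Lagos 7, Delhi Hanoi 19, Delhi Lima 7, Lagos Lima 21, Delhi Paris 5, Lagos Paris 13] → take Delhi Paris (5); add Delhi.
Step 4: frontier [Hanoi Lagos 7, Lagos Lima 21, Lagos Paris 13] → take Hanoi Lagos (7); add Lagos.
The 4th edge added is Hanoi Lagos.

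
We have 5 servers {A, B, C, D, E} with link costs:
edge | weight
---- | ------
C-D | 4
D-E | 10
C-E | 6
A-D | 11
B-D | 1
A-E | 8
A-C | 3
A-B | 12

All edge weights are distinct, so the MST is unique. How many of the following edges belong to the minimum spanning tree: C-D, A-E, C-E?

2

Sort edges by weight, then run Kruskal:
B-D (1): add — endpoints in different components.
A-C (3): add — endpoints in different components.
C-D (4): add — endpoints in different components.
C-E (6): add — endpoints in different components.
MST edge set: {B-D, A-C, C-D, C-E}.
Of the listed edges, {C-D, C-E} are in the MST → 2.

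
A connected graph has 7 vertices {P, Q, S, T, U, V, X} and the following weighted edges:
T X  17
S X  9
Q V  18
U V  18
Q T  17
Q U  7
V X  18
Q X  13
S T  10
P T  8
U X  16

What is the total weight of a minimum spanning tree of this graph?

65

Prim's algorithm from X:
Step 1: cheapest edge leaving the tree is S X (9); add S.
Step 2: cheapest edge leaving the tree is S T (10); add T.
Step 3: cheapest edge leaving the tree is P T (8); add P.
Step 4: cheapest edge leaving the tree is Q X (13); add Q.
Step 5: cheapest edge leaving the tree is Q U (7); add U.
Step 6: cheapest edge leaving the tree is Q V (18); add V.
MST edges: S X, S T, P T, Q X, Q U, Q V; total weight 9+10+8+13+7+18 = 65.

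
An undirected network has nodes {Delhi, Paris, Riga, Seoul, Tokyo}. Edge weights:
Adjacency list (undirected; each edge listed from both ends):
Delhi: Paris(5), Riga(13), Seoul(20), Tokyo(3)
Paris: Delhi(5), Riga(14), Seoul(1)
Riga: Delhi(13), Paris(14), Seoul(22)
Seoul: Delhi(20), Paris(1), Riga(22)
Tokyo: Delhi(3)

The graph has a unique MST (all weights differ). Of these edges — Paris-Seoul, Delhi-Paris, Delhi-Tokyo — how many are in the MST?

3

Kruskal: consider edges lightest-first.
Paris-Seoul (1): add — endpoints in different components.
Delhi-Tokyo (3): add — endpoints in different components.
Delhi-Paris (5): add — endpoints in different components.
Delhi-Riga (13): add — endpoints in different components.
MST edge set: {Paris-Seoul, Delhi-Tokyo, Delhi-Paris, Delhi-Riga}.
Of the listed edges, {Paris-Seoul, Delhi-Paris, Delhi-Tokyo} are in the MST → 3.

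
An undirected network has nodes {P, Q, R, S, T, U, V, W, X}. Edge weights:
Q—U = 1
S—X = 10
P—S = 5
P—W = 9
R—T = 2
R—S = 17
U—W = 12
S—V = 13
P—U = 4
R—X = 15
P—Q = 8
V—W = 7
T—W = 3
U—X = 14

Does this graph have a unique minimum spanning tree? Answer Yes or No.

Yes

Kruskal's algorithm — process edges by increasing weight (ties by edge label):
Q—U (1): add — endpoints in different components.
R—T (2): add — endpoints in different components.
T—W (3): add — endpoints in different components.
P—U (4): add — endpoints in different components.
P—S (5): add — endpoints in different components.
V—W (7): add — endpoints in different components.
P—Q (8): skip — Q and P already connected.
P—W (9): add — endpoints in different components.
S—X (10): add — endpoints in different components.
Every non-tree edge has weight strictly greater than the heaviest edge on the tree path between its endpoints, so the MST is unique.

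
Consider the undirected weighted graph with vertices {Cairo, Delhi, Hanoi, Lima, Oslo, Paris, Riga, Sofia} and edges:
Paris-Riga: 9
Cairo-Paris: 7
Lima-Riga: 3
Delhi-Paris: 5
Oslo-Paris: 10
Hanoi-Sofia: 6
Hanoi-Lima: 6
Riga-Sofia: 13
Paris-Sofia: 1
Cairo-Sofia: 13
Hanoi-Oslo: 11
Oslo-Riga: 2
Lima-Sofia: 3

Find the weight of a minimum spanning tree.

Sort edges by weight, then run Kruskal:
Paris-Sofia (1): add — endpoints in different components.
Oslo-Riga (2): add — endpoints in different components.
Lima-Riga (3): add — endpoints in different components.
Lima-Sofia (3): add — endpoints in different components.
Delhi-Paris (5): add — endpoints in different components.
Hanoi-Lima (6): add — endpoints in different components.
Hanoi-Sofia (6): skip — Hanoi and Sofia already connected.
Cairo-Paris (7): add — endpoints in different components.
MST edges: Paris-Sofia, Oslo-Riga, Lima-Riga, Lima-Sofia, Delhi-Paris, Hanoi-Lima, Cairo-Paris; total weight 1+2+3+3+5+6+7 = 27.

27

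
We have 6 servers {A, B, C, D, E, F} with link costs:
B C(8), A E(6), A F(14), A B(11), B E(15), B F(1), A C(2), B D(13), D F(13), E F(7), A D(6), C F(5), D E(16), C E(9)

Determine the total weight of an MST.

20

Sort edges by weight, then run Kruskal:
B F (1): add. Components now {A} {B,F} {C} {D} {E}
A C (2): add. Components now {A,C} {B,F} {D} {E}
C F (5): add. Components now {A,B,C,F} {D} {E}
A D (6): add. Components now {A,B,C,D,F} {E}
A E (6): add. Components now {A,B,C,D,E,F}
MST edges: B F, A C, C F, A D, A E; total weight 1+2+5+6+6 = 20.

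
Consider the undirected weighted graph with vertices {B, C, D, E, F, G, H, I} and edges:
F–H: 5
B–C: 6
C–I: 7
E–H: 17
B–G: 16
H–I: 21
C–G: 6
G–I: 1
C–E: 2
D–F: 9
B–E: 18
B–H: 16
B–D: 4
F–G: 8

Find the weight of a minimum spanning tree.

Prim, starting at H.
Step 1: frontier [F–H 5, B–H 16, E–H 17, H–I 21] → take F–H (5); add F.
Step 2: frontier [F–G 8, D–F 9, B–H 16, E–H 17, H–I 21] → take F–G (8); add G.
Step 3: frontier [D–F 9, G–I 1, C–G 6, B–G 16, B–H 16, E–H 17, H–I 21] → take G–I (1); add I.
Step 4: frontier [D–F 9, C–G 6, B–G 16, B–H 16, E–H 17, C–I 7] → take C–G (6); add C.
Step 5: frontier [C–E 2, B–C 6, D–F 9, B–G 16, B–H 16, E–H 17] → take C–E (2); add E.
Step 6: frontier [B–C 6, B–E 18, D–F 9, B–G 16, B–H 16] → take B–C (6); add B.
Step 7: frontier [B–D 4, D–F 9] → take B–D (4); add D.
MST edges: F–H, F–G, G–I, C–G, C–E, B–C, B–D; total weight 5+8+1+6+2+6+4 = 32.

32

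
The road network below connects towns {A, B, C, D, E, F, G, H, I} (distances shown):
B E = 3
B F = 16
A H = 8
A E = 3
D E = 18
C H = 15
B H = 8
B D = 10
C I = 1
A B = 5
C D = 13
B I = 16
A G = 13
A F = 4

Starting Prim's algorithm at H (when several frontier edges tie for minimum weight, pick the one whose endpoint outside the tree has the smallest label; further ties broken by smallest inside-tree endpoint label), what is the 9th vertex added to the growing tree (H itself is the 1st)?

Prim's algorithm from H:
Step 1: cheapest edge leaving the tree is A H (8); add A.
Step 2: cheapest edge leaving the tree is A E (3); add E.
Step 3: cheapest edge leaving the tree is B E (3); add B.
Step 4: cheapest edge leaving the tree is A F (4); add F.
Step 5: cheapest edge leaving the tree is B D (10); add D.
Step 6: cheapest edge leaving the tree is C D (13); add C.
Step 7: cheapest edge leaving the tree is C I (1); add I.
Step 8: cheapest edge leaving the tree is A G (13); add G.
Vertex order: H, A, E, B, F, D, C, I, G. The 9th vertex is G.

G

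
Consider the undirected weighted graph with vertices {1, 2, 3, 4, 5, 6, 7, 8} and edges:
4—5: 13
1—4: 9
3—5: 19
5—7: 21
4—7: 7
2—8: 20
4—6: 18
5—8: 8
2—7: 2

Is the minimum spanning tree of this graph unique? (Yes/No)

Yes

Sort edges by weight, then run Kruskal:
2—7 (2): add — endpoints in different components.
4—7 (7): add — endpoints in different components.
5—8 (8): add — endpoints in different components.
1—4 (9): add — endpoints in different components.
4—5 (13): add — endpoints in different components.
4—6 (18): add — endpoints in different components.
3—5 (19): add — endpoints in different components.
Every non-tree edge has weight strictly greater than the heaviest edge on the tree path between its endpoints, so the MST is unique.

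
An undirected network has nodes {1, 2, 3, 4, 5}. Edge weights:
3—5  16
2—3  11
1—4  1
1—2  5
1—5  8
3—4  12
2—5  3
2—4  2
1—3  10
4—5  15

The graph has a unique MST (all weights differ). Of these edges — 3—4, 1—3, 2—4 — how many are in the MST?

Sort edges by weight, then run Kruskal:
1—4 (1): add. Components now {1,4} {2} {3} {5}
2—4 (2): add. Components now {1,2,4} {3} {5}
2—5 (3): add. Components now {1,2,4,5} {3}
1—2 (5): skip — 1 and 2 already connected.
1—5 (8): skip — 1 and 5 already connected.
1—3 (10): add. Components now {1,2,3,4,5}
MST edge set: {1—4, 2—4, 2—5, 1—3}.
Of the listed edges, {1—3, 2—4} are in the MST → 2.

2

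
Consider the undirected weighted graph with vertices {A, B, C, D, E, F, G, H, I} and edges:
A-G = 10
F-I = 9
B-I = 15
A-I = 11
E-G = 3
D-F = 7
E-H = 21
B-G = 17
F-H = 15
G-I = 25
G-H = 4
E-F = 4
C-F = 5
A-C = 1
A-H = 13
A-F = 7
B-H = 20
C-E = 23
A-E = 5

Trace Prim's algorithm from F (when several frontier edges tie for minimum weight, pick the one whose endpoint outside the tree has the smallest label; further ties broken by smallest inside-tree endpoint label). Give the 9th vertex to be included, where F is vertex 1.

Grow the tree from F using Prim:
Step 1: cheapest edge leaving the tree is E-F (4); add E.
Step 2: cheapest edge leaving the tree is E-G (3); add G.
Step 3: cheapest edge leaving the tree is G-H (4); add H.
Step 4: cheapest edge leaving the tree is A-E (5); add A.
Step 5: cheapest edge leaving the tree is A-C (1); add C.
Step 6: cheapest edge leaving the tree is D-F (7); add D.
Step 7: cheapest edge leaving the tree is F-I (9); add I.
Step 8: cheapest edge leaving the tree is B-I (15); add B.
Vertex order: F, E, G, H, A, C, D, I, B. The 9th vertex is B.

B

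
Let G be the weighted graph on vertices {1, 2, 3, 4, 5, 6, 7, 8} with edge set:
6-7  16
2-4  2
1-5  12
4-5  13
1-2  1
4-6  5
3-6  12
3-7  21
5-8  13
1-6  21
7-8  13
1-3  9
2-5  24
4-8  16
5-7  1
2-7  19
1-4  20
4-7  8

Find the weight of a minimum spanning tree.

39

Kruskal's algorithm — process edges by increasing weight (ties by edge label):
1-2 (1): add — endpoints in different components.
5-7 (1): add — endpoints in different components.
2-4 (2): add — endpoints in different components.
4-6 (5): add — endpoints in different components.
4-7 (8): add — endpoints in different components.
1-3 (9): add — endpoints in different components.
1-5 (12): skip — 1 and 5 already connected.
3-6 (12): skip — 3 and 6 already connected.
4-5 (13): skip — 4 and 5 already connected.
5-8 (13): add — endpoints in different components.
MST edges: 1-2, 5-7, 2-4, 4-6, 4-7, 1-3, 5-8; total weight 1+1+2+5+8+9+13 = 39.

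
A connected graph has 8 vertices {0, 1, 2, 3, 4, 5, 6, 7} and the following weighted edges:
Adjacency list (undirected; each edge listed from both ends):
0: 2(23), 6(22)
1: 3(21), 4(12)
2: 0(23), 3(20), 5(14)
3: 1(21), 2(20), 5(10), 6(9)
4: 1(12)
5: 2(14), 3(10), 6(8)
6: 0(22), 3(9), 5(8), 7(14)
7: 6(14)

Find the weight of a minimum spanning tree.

Prim's algorithm from 5:
Step 1: frontier [5 6 8, 3 5 10, 2 5 14] → take 5 6 (8); add 6.
Step 2: frontier [3 5 10, 2 5 14, 3 6 9, 6 7 14, 0 6 22] → take 3 6 (9); add 3.
Step 3: frontier [2 3 20, 1 3 21, 2 5 14, 6 7 14, 0 6 22] → take 2 5 (14); add 2.
Step 4: frontier [0 2 23, 1 3 21, 6 7 14, 0 6 22] → take 6 7 (14); add 7.
Step 5: frontier [0 2 23, 1 3 21, 0 6 22] → take 1 3 (21); add 1.
Step 6: frontier [1 4 12, 0 2 23, 0 6 22] → take 1 4 (12); add 4.
Step 7: frontier [0 2 23, 0 6 22] → take 0 6 (22); add 0.
MST edges: 5 6, 3 6, 2 5, 6 7, 1 3, 1 4, 0 6; total weight 8+9+14+14+21+12+22 = 100.

100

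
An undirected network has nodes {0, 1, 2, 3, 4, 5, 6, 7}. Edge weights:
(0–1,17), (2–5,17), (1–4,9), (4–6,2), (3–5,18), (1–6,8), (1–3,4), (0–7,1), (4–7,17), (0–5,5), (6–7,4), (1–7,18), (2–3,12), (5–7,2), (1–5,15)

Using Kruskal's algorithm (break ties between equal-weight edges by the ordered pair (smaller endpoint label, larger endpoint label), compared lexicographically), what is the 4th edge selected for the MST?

Sort edges by weight, then run Kruskal:
0–7 (1): add — endpoints in different components.
4–6 (2): add — endpoints in different components.
5–7 (2): add — endpoints in different components.
1–3 (4): add — endpoints in different components.
6–7 (4): add — endpoints in different components.
0–5 (5): skip — 0 and 5 already connected.
1–6 (8): add — endpoints in different components.
1–4 (9): skip — 1 and 4 already connected.
2–3 (12): add — endpoints in different components.
The 4th edge added is 1–3.

1-3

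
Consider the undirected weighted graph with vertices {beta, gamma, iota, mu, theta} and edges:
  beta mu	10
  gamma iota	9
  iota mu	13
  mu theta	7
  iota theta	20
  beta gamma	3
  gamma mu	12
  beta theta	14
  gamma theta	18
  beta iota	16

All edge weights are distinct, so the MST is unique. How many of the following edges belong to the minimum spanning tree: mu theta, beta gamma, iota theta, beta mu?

Kruskal's algorithm — process edges by increasing weight (ties by edge label):
beta gamma (3): add. Components now {beta,gamma} {mu} {iota} {theta}
mu theta (7): add. Components now {beta,gamma} {mu,theta} {iota}
gamma iota (9): add. Components now {beta,gamma,iota} {mu,theta}
beta mu (10): add. Components now {beta,gamma,iota,mu,theta}
MST edge set: {beta gamma, mu theta, gamma iota, beta mu}.
Of the listed edges, {mu theta, beta gamma, beta mu} are in the MST → 3.

3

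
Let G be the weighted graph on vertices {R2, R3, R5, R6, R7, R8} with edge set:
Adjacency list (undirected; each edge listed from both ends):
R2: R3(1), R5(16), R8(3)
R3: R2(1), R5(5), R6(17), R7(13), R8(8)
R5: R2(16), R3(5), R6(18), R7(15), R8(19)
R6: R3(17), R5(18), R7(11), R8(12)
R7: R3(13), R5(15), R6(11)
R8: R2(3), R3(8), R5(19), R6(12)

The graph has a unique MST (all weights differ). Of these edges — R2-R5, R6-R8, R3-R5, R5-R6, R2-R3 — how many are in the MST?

Sort edges by weight, then run Kruskal:
R2-R3 (1): add — endpoints in different components.
R2-R8 (3): add — endpoints in different components.
R3-R5 (5): add — endpoints in different components.
R3-R8 (8): skip — R3 and R8 already connected.
R6-R7 (11): add — endpoints in different components.
R6-R8 (12): add — endpoints in different components.
MST edge set: {R2-R3, R2-R8, R3-R5, R6-R7, R6-R8}.
Of the listed edges, {R6-R8, R3-R5, R2-R3} are in the MST → 3.

3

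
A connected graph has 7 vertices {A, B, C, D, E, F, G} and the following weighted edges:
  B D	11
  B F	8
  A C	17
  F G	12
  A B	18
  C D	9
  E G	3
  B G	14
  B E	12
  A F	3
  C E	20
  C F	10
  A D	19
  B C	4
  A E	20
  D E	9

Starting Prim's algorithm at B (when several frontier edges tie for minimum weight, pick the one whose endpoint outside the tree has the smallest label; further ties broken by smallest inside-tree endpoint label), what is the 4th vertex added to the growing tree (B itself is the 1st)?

A

Prim, starting at B.
Step 1: cheapest edge leaving the tree is B C (4); add C.
Step 2: cheapest edge leaving the tree is B F (8); add F.
Step 3: cheapest edge leaving the tree is A F (3); add A.
Step 4: cheapest edge leaving the tree is C D (9); add D.
Step 5: cheapest edge leaving the tree is D E (9); add E.
Step 6: cheapest edge leaving the tree is E G (3); add G.
Vertex order: B, C, F, A, D, E, G. The 4th vertex is A.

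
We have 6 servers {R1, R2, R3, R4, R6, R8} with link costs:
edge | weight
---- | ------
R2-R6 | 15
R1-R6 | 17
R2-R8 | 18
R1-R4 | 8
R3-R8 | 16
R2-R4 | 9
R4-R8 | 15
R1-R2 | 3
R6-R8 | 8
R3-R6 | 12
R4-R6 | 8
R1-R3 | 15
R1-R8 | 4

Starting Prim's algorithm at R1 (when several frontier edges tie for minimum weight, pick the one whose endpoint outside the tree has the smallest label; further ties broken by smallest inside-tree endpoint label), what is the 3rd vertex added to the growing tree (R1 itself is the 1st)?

R8

Prim, starting at R1.
Step 1: cheapest edge leaving the tree is R1-R2 (3); add R2.
Step 2: cheapest edge leaving the tree is R1-R8 (4); add R8.
Step 3: cheapest edge leaving the tree is R1-R4 (8); add R4.
Step 4: cheapest edge leaving the tree is R4-R6 (8); add R6.
Step 5: cheapest edge leaving the tree is R3-R6 (12); add R3.
Vertex order: R1, R2, R8, R4, R6, R3. The 3rd vertex is R8.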